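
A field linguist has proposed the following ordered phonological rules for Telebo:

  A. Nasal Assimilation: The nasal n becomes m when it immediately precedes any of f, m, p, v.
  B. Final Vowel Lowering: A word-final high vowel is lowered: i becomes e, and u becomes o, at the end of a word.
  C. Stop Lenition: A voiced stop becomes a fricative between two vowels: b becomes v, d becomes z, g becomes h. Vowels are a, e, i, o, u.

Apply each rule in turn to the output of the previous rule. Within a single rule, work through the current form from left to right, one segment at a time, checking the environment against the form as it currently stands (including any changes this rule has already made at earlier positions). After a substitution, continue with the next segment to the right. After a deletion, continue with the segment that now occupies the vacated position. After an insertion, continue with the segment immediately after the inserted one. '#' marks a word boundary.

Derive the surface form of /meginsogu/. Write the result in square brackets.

A Nasal Assimilation: no change — [meginsogu]
B Final Vowel Lowering: [meginsogu] → [meginsogo]
C Stop Lenition: [meginsogo] → [mehinsoho]

[mehinsoho]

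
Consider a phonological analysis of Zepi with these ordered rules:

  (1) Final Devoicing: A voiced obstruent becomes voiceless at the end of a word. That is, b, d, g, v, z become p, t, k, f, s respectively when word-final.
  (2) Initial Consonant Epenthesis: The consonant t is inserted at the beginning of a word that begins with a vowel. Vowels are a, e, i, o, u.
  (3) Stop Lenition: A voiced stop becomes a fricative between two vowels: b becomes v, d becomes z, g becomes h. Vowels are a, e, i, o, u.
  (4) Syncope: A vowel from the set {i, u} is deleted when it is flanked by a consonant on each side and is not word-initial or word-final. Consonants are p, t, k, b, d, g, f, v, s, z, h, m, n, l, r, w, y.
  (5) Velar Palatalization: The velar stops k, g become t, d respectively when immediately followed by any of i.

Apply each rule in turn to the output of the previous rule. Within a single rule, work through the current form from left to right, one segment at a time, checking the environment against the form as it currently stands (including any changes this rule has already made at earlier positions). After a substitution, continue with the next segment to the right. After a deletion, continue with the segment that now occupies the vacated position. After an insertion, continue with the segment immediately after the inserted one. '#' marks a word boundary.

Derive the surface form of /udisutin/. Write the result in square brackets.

(1) Final Devoicing: no change — [udisutin]
(2) Initial Consonant Epenthesis: [udisutin] → [tudisutin]
(3) Stop Lenition: [tudisutin] → [tuzisutin]
(4) Syncope: [tuzisutin] → [tzstn]
(5) Velar Palatalization: no change — [tzstn]

[tzstn]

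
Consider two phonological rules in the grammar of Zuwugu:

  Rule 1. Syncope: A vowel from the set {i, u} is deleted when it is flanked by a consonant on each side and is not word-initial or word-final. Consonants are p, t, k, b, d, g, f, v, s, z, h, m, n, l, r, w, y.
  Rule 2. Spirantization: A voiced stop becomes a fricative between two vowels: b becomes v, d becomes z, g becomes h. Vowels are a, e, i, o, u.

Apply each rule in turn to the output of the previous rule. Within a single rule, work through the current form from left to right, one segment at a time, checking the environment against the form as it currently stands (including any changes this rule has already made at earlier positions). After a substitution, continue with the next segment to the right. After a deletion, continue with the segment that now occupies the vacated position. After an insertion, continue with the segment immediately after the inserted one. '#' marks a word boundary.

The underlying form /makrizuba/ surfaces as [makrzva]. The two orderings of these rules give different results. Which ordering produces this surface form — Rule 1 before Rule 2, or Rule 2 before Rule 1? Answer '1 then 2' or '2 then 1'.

2 then 1

Order 1 then 2:
  1 Syncope: [makrizuba] → [makrzba]
  2 Spirantization: no change — [makrzba]
  result: [makrzba]
Order 2 then 1:
  2 Spirantization: [makrizuba] → [makrizuva]
  1 Syncope: [makrizuva] → [makrzva]
  result: [makrzva]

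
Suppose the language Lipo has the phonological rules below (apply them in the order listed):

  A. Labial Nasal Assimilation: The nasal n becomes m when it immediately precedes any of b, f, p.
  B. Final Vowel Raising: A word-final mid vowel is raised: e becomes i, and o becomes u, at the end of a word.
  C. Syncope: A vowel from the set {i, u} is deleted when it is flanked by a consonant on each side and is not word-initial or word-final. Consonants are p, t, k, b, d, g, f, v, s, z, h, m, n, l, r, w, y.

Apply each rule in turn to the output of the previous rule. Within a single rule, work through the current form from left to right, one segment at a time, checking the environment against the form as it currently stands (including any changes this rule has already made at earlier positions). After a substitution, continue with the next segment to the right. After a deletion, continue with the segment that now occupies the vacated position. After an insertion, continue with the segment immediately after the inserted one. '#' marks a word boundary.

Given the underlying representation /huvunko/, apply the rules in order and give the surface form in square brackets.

[hvnku]

A Labial Nasal Assimilation: no change — [huvunko]
B Final Vowel Raising: [huvunko] → [huvunku]
C Syncope: [huvunku] → [hvnku]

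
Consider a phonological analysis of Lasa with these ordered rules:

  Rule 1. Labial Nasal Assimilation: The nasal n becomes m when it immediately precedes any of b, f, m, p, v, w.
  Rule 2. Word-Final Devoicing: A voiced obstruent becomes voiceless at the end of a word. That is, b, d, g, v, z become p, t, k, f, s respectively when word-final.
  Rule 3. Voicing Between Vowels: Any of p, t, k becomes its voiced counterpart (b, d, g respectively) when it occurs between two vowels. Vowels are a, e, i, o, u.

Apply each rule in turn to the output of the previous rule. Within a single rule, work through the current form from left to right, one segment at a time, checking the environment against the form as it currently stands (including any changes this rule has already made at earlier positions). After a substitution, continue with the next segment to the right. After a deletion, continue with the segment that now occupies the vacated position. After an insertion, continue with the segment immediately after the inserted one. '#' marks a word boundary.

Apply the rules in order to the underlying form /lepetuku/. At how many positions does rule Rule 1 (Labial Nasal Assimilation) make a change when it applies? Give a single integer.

0

Rule 1 Labial Nasal Assimilation: no change — [lepetuku]
Rule 2 Word-Final Devoicing: no change — [lepetuku]
Rule 3 Voicing Between Vowels: [lepetuku] → [lebedugu]
Rule Rule 1 changed 0 position(s).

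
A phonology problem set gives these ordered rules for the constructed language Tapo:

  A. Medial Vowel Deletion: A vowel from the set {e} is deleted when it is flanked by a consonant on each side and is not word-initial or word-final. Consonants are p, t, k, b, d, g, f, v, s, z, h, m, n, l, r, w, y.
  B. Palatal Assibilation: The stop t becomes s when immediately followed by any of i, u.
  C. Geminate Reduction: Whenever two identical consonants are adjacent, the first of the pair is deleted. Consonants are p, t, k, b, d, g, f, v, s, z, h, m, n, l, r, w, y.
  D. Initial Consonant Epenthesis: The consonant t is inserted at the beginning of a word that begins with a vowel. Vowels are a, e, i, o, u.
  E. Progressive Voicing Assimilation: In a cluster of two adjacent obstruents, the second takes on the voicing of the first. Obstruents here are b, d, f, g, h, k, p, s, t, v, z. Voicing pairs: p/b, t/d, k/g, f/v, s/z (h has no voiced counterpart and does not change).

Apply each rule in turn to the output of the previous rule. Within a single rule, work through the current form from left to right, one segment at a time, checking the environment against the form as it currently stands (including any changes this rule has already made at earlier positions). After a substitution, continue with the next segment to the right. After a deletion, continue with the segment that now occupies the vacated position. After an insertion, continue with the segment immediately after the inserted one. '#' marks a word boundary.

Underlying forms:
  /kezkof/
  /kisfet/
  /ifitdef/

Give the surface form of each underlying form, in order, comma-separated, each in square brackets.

/kezkof/:
  A Medial Vowel Deletion: [kezkof] → [kzkof]
  B Palatal Assibilation: no change — [kzkof]
  C Geminate Reduction: no change — [kzkof]
  D Initial Consonant Epenthesis: no change — [kzkof]
  E Progressive Voicing Assimilation: [kzkof] → [kskof]
/kisfet/:
  A Medial Vowel Deletion: [kisfet] → [kisft]
  B Palatal Assibilation: no change — [kisft]
  C Geminate Reduction: no change — [kisft]
  D Initial Consonant Epenthesis: no change — [kisft]
  E Progressive Voicing Assimilation: no change — [kisft]
/ifitdef/:
  A Medial Vowel Deletion: [ifitdef] → [ifitdf]
  B Palatal Assibilation: no change — [ifitdf]
  C Geminate Reduction: no change — [ifitdf]
  D Initial Consonant Epenthesis: [ifitdf] → [tifitdf]
  E Progressive Voicing Assimilation: [tifitdf] → [tifittf]

[kskof], [kisft], [tifittf]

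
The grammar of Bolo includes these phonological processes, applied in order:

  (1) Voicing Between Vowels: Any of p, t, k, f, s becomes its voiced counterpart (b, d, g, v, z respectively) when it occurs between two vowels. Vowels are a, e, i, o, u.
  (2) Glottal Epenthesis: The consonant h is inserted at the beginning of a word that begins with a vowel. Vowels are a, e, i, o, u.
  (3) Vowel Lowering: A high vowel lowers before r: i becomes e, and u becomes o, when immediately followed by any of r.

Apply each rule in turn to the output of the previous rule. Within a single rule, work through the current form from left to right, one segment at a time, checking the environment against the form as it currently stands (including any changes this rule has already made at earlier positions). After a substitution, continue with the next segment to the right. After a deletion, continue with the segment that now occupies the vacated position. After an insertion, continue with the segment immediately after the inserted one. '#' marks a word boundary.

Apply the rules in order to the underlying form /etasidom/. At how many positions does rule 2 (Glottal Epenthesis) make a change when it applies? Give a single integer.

1

(1) Voicing Between Vowels: [etasidom] → [edazidom]
(2) Glottal Epenthesis: [edazidom] → [hedazidom]
(3) Vowel Lowering: no change — [hedazidom]
Rule 2 changed 1 position(s).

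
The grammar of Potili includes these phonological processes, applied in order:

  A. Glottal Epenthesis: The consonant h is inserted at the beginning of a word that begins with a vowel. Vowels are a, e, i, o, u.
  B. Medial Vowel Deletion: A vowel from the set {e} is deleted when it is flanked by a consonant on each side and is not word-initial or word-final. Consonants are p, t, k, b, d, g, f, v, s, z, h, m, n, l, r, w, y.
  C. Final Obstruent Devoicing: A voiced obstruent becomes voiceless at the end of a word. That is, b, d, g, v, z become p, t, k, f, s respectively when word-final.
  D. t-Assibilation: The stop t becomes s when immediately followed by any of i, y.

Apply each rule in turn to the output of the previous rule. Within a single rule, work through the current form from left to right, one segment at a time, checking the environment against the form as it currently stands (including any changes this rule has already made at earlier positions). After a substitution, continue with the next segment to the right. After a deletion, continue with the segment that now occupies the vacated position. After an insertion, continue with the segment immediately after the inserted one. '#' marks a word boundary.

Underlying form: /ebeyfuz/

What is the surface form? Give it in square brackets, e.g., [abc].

[hbyfus]

A Glottal Epenthesis: [ebeyfuz] → [hebeyfuz]
B Medial Vowel Deletion: [hebeyfuz] → [hbyfuz]
C Final Obstruent Devoicing: [hbyfuz] → [hbyfus]
D t-Assibilation: no change — [hbyfus]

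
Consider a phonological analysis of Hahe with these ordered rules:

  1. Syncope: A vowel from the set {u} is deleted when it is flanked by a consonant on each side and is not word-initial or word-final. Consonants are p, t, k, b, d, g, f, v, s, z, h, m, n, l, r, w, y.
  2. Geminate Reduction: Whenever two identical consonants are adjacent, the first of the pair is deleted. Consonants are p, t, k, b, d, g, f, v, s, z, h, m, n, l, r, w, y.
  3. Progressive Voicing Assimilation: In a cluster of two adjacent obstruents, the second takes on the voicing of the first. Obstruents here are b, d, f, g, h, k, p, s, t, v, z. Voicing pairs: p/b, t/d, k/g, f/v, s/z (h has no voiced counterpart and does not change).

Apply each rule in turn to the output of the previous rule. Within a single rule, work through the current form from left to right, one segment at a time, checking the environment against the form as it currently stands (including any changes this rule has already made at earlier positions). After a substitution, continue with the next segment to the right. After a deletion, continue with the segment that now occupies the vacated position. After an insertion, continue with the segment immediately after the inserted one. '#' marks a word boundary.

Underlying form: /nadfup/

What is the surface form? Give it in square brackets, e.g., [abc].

1 Syncope: [nadfup] → [nadfp]
2 Geminate Reduction: no change — [nadfp]
3 Progressive Voicing Assimilation: [nadfp] → [nadvb]

[nadvb]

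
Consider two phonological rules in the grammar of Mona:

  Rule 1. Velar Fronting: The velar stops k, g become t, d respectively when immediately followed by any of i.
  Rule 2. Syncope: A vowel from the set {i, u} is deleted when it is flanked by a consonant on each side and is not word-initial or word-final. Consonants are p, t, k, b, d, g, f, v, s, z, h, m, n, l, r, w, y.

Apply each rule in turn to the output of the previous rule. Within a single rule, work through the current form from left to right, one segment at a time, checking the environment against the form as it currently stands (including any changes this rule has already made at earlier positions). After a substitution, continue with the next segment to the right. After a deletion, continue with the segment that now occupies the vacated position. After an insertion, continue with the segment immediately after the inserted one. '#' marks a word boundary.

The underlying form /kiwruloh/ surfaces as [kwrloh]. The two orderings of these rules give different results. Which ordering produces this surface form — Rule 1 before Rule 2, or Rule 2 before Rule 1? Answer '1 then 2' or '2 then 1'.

Order 1 then 2:
  1 Velar Fronting: [kiwruloh] → [tiwruloh]
  2 Syncope: [tiwruloh] → [twrloh]
  result: [twrloh]
Order 2 then 1:
  2 Syncope: [kiwruloh] → [kwrloh]
  1 Velar Fronting: no change — [kwrloh]
  result: [kwrloh]

2 then 1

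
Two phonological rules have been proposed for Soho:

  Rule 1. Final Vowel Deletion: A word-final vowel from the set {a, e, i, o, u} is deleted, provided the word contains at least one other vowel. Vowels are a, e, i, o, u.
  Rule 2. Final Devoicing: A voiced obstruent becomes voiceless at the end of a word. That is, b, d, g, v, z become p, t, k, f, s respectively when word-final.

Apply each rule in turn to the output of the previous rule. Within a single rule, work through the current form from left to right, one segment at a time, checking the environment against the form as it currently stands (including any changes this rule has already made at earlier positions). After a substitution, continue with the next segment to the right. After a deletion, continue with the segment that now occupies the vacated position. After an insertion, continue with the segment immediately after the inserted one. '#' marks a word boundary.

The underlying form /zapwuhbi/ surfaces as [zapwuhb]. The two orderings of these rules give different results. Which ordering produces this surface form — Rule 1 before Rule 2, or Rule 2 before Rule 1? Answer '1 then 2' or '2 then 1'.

2 then 1

Order 1 then 2:
  1 Final Vowel Deletion: [zapwuhbi] → [zapwuhb]
  2 Final Devoicing: [zapwuhb] → [zapwuhp]
  result: [zapwuhp]
Order 2 then 1:
  2 Final Devoicing: no change — [zapwuhbi]
  1 Final Vowel Deletion: [zapwuhbi] → [zapwuhb]
  result: [zapwuhb]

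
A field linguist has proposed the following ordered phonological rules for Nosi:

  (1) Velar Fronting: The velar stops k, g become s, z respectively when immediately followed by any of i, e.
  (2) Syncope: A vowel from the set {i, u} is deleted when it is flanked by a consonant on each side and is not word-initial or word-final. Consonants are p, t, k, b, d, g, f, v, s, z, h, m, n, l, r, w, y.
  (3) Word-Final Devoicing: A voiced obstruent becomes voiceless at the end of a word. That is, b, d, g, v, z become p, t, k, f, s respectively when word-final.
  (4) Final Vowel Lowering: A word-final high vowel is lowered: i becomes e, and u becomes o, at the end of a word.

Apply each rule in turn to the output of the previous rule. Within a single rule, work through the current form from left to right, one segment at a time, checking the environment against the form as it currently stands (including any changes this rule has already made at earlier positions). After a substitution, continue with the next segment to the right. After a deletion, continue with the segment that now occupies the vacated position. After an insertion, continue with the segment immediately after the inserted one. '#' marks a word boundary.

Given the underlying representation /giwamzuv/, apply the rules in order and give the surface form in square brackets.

[zwamzf]

(1) Velar Fronting: [giwamzuv] → [ziwamzuv]
(2) Syncope: [ziwamzuv] → [zwamzv]
(3) Word-Final Devoicing: [zwamzv] → [zwamzf]
(4) Final Vowel Lowering: no change — [zwamzf]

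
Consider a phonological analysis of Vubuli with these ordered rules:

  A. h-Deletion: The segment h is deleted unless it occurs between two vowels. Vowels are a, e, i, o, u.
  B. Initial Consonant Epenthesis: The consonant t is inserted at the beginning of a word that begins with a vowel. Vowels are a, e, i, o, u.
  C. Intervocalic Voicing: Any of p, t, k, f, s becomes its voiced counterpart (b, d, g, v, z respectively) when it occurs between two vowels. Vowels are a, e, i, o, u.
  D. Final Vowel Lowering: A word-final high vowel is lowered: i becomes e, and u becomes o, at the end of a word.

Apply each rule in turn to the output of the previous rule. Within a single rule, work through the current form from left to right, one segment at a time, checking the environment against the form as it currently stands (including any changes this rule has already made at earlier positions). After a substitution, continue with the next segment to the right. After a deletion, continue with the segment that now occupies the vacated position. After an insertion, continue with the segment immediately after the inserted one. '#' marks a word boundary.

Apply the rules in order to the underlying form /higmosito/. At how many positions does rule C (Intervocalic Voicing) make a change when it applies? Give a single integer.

2

A h-Deletion: [higmosito] → [igmosito]
B Initial Consonant Epenthesis: [igmosito] → [tigmosito]
C Intervocalic Voicing: [tigmosito] → [tigmozido]
D Final Vowel Lowering: no change — [tigmozido]
Rule C changed 2 position(s).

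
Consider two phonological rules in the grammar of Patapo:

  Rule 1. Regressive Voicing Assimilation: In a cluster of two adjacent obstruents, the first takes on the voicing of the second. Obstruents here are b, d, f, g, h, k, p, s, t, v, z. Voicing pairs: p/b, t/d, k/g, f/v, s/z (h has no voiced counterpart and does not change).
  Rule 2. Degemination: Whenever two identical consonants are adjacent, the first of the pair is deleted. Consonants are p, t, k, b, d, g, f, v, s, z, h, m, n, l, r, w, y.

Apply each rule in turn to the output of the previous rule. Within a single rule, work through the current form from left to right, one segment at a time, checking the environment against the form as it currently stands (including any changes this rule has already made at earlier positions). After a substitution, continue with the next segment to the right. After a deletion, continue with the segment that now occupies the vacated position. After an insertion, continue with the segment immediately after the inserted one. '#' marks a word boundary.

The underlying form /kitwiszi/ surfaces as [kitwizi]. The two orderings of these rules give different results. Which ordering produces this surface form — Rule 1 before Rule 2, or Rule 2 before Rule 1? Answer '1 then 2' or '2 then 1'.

Order 1 then 2:
  1 Regressive Voicing Assimilation: [kitwiszi] → [kitwizzi]
  2 Degemination: [kitwizzi] → [kitwizi]
  result: [kitwizi]
Order 2 then 1:
  2 Degemination: no change — [kitwiszi]
  1 Regressive Voicing Assimilation: [kitwiszi] → [kitwizzi]
  result: [kitwizzi]

1 then 2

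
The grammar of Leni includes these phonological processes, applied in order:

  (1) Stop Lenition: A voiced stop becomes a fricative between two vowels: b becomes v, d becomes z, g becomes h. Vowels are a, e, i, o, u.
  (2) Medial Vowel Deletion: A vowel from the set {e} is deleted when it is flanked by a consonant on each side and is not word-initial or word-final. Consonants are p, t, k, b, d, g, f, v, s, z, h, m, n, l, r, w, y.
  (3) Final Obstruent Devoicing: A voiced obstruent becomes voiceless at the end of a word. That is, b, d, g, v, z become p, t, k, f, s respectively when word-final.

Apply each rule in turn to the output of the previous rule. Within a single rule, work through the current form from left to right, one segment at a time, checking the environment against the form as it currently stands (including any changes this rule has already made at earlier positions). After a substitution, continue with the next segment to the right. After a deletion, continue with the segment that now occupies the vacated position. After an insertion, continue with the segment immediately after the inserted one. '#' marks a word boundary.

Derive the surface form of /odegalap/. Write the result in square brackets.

(1) Stop Lenition: [odegalap] → [ozehalap]
(2) Medial Vowel Deletion: [ozehalap] → [ozhalap]
(3) Final Obstruent Devoicing: no change — [ozhalap]

[ozhalap]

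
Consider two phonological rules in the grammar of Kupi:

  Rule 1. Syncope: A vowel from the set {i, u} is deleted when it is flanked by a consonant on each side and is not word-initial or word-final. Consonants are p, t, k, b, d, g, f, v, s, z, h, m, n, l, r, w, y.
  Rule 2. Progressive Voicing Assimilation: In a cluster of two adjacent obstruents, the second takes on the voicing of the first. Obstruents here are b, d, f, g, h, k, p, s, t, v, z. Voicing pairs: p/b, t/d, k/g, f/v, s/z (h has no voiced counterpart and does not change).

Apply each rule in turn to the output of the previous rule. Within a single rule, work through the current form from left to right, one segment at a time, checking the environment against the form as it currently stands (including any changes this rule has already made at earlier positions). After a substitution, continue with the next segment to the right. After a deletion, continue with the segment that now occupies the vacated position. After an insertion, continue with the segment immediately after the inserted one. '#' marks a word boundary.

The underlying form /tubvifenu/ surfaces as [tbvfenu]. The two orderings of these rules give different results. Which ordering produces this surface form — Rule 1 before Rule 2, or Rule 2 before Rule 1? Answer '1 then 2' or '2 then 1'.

Order 1 then 2:
  1 Syncope: [tubvifenu] → [tbvfenu]
  2 Progressive Voicing Assimilation: [tbvfenu] → [tpffenu]
  result: [tpffenu]
Order 2 then 1:
  2 Progressive Voicing Assimilation: no change — [tubvifenu]
  1 Syncope: [tubvifenu] → [tbvfenu]
  result: [tbvfenu]

2 then 1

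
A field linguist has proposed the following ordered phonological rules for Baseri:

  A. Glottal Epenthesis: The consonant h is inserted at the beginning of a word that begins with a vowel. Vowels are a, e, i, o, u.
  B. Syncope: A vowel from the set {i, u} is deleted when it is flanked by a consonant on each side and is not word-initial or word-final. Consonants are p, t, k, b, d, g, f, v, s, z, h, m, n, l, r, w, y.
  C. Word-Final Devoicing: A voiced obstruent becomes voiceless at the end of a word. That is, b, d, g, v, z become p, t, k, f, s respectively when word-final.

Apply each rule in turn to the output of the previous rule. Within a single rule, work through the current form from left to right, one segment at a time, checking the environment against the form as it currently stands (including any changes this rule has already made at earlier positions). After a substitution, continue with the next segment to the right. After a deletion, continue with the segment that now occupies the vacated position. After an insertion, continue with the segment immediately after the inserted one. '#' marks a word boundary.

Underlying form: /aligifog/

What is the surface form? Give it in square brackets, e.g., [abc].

A Glottal Epenthesis: [aligifog] → [haligifog]
B Syncope: [haligifog] → [halgfog]
C Word-Final Devoicing: [halgfog] → [halgfok]

[halgfok]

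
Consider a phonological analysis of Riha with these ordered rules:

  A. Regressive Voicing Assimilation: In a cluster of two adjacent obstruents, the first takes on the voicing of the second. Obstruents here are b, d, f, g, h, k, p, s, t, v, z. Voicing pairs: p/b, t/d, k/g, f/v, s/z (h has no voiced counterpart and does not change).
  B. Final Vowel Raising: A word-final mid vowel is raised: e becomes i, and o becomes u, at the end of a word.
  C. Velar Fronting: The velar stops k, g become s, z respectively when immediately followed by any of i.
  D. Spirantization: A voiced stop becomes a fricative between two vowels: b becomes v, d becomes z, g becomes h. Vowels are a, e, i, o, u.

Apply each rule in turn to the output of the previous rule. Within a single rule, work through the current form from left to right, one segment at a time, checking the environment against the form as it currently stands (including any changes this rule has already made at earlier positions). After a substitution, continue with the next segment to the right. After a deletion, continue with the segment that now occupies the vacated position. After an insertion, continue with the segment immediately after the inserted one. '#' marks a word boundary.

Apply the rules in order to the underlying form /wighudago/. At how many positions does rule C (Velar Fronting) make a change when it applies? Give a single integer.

A Regressive Voicing Assimilation: [wighudago] → [wikhudago]
B Final Vowel Raising: [wikhudago] → [wikhudagu]
C Velar Fronting: no change — [wikhudagu]
D Spirantization: [wikhudagu] → [wikhuzahu]
Rule C changed 0 position(s).

0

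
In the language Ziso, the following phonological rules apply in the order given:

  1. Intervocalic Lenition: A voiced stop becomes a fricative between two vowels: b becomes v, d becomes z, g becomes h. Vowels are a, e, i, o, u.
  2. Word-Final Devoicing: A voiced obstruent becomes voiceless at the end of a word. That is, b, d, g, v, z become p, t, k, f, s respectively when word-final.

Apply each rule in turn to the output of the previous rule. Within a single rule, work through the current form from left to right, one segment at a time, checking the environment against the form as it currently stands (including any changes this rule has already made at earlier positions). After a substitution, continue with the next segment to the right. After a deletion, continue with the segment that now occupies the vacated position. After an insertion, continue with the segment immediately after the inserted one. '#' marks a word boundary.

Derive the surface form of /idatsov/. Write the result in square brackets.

1 Intervocalic Lenition: [idatsov] → [izatsov]
2 Word-Final Devoicing: [izatsov] → [izatsof]

[izatsof]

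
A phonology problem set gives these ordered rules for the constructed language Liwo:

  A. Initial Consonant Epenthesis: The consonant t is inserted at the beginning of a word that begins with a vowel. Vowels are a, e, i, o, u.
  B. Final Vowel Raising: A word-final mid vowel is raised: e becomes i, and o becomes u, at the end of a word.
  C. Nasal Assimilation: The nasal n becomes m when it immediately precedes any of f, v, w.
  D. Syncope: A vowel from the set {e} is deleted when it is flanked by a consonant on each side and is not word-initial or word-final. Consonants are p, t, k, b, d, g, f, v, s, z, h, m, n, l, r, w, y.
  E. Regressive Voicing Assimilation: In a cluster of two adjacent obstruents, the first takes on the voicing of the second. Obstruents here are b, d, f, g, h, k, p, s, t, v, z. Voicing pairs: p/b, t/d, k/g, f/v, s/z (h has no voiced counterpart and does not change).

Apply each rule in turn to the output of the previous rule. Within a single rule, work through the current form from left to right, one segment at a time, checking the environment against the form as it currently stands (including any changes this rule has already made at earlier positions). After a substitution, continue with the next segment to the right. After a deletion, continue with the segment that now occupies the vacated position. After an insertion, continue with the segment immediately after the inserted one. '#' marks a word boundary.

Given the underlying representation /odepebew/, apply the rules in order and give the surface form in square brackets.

[totbbw]

A Initial Consonant Epenthesis: [odepebew] → [todepebew]
B Final Vowel Raising: no change — [todepebew]
C Nasal Assimilation: no change — [todepebew]
D Syncope: [todepebew] → [todpbw]
E Regressive Voicing Assimilation: [todpbw] → [totbbw]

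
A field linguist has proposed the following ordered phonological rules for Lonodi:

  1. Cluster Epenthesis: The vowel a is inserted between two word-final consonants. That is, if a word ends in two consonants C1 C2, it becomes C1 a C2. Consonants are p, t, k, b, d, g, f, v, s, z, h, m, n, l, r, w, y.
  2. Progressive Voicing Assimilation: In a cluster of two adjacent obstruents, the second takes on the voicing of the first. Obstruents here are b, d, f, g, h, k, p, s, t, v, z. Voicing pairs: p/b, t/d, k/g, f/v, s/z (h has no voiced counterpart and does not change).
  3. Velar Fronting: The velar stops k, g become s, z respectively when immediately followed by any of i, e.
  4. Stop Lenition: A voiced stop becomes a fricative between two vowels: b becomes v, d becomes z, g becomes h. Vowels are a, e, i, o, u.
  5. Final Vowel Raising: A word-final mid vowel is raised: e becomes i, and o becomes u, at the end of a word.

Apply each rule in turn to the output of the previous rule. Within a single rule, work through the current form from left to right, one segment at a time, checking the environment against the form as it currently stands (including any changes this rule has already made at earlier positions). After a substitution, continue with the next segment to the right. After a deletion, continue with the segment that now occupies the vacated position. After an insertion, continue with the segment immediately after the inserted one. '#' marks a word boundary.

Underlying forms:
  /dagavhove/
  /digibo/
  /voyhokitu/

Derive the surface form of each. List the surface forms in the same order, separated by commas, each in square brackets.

/dagavhove/:
  1 Cluster Epenthesis: no change — [dagavhove]
  2 Progressive Voicing Assimilation: no change — [dagavhove]
  3 Velar Fronting: no change — [dagavhove]
  4 Stop Lenition: [dagavhove] → [dahavhove]
  5 Final Vowel Raising: [dahavhove] → [dahavhovi]
/digibo/:
  1 Cluster Epenthesis: no change — [digibo]
  2 Progressive Voicing Assimilation: no change — [digibo]
  3 Velar Fronting: [digibo] → [dizibo]
  4 Stop Lenition: [dizibo] → [dizivo]
  5 Final Vowel Raising: [dizivo] → [dizivu]
/voyhokitu/:
  1 Cluster Epenthesis: no change — [voyhokitu]
  2 Progressive Voicing Assimilation: no change — [voyhokitu]
  3 Velar Fronting: [voyhokitu] → [voyhositu]
  4 Stop Lenition: no change — [voyhositu]
  5 Final Vowel Raising: no change — [voyhositu]

[dahavhovi], [dizivu], [voyhositu]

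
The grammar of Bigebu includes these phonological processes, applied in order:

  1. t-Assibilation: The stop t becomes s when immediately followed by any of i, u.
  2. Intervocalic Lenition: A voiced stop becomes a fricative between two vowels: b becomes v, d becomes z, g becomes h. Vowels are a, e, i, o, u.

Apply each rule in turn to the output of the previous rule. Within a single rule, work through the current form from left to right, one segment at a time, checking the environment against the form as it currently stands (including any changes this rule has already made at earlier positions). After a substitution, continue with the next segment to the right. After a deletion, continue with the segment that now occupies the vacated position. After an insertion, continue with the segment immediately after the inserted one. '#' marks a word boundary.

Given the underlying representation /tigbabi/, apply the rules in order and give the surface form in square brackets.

[sigbavi]

1 t-Assibilation: [tigbabi] → [sigbabi]
2 Intervocalic Lenition: [sigbabi] → [sigbavi]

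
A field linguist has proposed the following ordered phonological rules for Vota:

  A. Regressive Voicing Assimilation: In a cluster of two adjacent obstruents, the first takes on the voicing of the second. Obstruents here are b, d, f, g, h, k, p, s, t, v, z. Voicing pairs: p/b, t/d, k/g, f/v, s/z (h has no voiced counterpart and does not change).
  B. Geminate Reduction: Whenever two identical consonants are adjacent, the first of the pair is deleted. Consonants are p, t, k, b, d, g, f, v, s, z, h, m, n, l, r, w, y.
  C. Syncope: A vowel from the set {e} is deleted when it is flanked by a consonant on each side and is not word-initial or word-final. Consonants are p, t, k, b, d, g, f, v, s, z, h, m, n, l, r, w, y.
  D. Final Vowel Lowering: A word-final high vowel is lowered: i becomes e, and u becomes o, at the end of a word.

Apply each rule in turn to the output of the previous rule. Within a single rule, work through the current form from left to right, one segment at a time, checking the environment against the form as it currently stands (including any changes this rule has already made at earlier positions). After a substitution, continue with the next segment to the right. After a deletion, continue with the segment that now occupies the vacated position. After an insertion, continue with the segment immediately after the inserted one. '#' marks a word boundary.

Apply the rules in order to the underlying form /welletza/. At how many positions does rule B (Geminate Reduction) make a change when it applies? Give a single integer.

A Regressive Voicing Assimilation: [welletza] → [welledza]
B Geminate Reduction: [welledza] → [weledza]
C Syncope: [weledza] → [wldza]
D Final Vowel Lowering: no change — [wldza]
Rule B changed 1 position(s).

1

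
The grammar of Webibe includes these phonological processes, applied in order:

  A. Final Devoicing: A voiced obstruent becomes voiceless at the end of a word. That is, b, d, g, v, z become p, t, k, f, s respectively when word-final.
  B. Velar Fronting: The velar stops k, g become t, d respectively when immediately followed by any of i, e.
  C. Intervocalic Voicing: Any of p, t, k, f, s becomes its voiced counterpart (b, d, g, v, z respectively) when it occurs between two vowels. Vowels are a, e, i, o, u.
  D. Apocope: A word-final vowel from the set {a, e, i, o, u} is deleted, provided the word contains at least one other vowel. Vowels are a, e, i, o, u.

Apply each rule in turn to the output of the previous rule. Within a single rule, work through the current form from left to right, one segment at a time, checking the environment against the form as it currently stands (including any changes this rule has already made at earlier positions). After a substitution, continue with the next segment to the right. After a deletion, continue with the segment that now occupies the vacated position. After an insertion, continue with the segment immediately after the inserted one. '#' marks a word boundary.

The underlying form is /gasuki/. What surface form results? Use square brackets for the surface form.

[gazud]

A Final Devoicing: no change — [gasuki]
B Velar Fronting: [gasuki] → [gasuti]
C Intervocalic Voicing: [gasuti] → [gazudi]
D Apocope: [gazudi] → [gazud]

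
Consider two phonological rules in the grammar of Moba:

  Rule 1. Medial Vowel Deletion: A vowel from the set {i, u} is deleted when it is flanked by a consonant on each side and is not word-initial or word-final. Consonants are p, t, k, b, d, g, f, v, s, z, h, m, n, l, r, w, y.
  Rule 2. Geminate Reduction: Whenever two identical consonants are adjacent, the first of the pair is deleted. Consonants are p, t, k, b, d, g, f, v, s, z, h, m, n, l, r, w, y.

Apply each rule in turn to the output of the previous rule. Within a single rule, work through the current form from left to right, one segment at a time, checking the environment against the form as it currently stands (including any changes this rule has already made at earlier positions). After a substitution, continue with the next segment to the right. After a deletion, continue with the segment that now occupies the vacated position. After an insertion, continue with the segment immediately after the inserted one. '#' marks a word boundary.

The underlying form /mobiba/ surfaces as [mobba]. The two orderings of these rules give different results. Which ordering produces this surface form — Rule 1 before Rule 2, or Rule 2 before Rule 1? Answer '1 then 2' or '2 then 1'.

2 then 1

Order 1 then 2:
  1 Medial Vowel Deletion: [mobiba] → [mobba]
  2 Geminate Reduction: [mobba] → [moba]
  result: [moba]
Order 2 then 1:
  2 Geminate Reduction: no change — [mobiba]
  1 Medial Vowel Deletion: [mobiba] → [mobba]
  result: [mobba]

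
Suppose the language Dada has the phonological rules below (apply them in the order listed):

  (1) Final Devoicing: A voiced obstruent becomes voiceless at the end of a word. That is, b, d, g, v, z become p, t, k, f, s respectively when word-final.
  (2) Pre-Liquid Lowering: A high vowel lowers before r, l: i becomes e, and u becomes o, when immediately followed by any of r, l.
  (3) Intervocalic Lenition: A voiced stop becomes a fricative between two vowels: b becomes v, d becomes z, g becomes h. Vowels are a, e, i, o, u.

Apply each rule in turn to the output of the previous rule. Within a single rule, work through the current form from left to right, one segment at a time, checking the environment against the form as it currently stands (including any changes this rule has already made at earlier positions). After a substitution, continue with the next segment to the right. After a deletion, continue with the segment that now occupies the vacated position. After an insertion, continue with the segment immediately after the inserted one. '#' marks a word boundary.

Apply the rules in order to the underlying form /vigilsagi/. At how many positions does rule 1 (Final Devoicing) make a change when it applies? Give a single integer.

(1) Final Devoicing: no change — [vigilsagi]
(2) Pre-Liquid Lowering: [vigilsagi] → [vigelsagi]
(3) Intervocalic Lenition: [vigelsagi] → [vihelsahi]
Rule 1 changed 0 position(s).

0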